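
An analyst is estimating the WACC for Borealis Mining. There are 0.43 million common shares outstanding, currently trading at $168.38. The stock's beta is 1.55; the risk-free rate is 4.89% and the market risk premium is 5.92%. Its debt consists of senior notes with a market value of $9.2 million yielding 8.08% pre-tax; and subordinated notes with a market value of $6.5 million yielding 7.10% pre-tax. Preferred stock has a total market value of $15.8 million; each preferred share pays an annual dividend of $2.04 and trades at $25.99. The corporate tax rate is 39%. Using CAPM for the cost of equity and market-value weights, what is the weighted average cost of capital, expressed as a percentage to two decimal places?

Cost of equity via CAPM: Re = 4.89% + 1.55 × 5.92% = 14.0660%.
Cost of preferred: Rp = 2.04 / 25.99 = 7.8492%.
Market value of equity E = 168.38 × 0.43m = 72.4034m.
Total capital V = 72.4034 + 15.8 + 9.2 + 6.5 = 103.9034.
Equity: weight = 72.4034/103.9034 = 0.6968; cost = 14.066%.
Preferred: weight = 15.8/103.9034 = 0.1521; cost = 7.8492%.
Senior notes: weight = 9.2/103.9034 = 0.0885; after-tax cost = 8.08% × (1 − 39%) = 4.9288%.
Subordinated notes: weight = 6.5/103.9034 = 0.0626; after-tax cost = 7.1% × (1 − 39%) = 4.3310%.
WACC = 0.6968 × 14.0660% + 0.1521 × 7.8492% + 0.0885 × 4.9288% + 0.0626 × 4.3310% = 11.7026%.

11.70%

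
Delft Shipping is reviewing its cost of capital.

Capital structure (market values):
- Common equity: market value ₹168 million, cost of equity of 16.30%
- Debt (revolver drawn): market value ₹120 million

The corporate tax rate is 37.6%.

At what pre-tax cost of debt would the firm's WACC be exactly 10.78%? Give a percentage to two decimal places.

Total capital V = 168 + 120 = 288.
Equity weight = 168/288 = 0.5833.
Revolver drawn weight = 120/288 = 0.4167.
Equity contribution = 0.5833 × 16.3% = 9.5083%.
Remaining for debt = 10.78% − 9.5083% = 1.2717%.
Rd × (1 − 37.6%) × 0.4167 = 1.2717%  ⇒  Rd = 4.8910%.

4.89%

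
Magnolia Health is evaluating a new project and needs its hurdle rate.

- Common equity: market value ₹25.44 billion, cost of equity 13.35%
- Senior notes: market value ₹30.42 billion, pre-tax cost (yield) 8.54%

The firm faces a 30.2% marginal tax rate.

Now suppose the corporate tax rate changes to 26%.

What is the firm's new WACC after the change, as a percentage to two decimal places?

After the change:
Total capital V = 25.44 + 30.42 = 55.86.
Equity: weight = 25.44/55.86 = 0.4554; cost = 13.35%.
Senior notes: weight = 30.42/55.86 = 0.5446; after-tax cost = 8.54% × (1 − 26%) = 6.3196%.
WACC = 0.4554 × 13.3500% + 0.5446 × 6.3196% = 9.5214%.

9.52%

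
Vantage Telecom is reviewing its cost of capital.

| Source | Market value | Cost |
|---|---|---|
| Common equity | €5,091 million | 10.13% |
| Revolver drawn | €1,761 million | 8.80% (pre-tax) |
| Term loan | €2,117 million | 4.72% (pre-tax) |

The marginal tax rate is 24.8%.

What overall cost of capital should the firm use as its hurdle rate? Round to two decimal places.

7.89%

Total capital V = 5091 + 1761 + 2117 = 8969.
Equity: weight = 5091/8969 = 0.5676; cost = 10.13%.
Revolver drawn: weight = 1761/8969 = 0.1963; after-tax cost = 8.8% × (1 − 24.8%) = 6.6176%.
Term loan: weight = 2117/8969 = 0.2360; after-tax cost = 4.72% × (1 − 24.8%) = 3.5494%.
WACC = 0.5676 × 10.1300% + 0.1963 × 6.6176% + 0.2360 × 3.5494% = 7.8871%.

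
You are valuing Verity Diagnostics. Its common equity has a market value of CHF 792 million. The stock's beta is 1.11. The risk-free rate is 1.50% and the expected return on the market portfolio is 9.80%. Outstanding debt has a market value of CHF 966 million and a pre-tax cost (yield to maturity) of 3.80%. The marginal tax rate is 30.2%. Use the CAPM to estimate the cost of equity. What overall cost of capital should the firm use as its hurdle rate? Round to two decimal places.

6.28%

Market risk premium = 9.8% − 1.5% = 8.3%.
Cost of equity via CAPM: Re = 1.5% + 1.11 × 8.3% = 10.7130%.
Total capital V = 792 + 966 = 1758.
Equity: weight = 792/1758 = 0.4505; cost = 10.713%.
Debt: weight = 966/1758 = 0.5495; after-tax cost = 3.8% × (1 − 30.2%) = 2.6524%.
WACC = 0.4505 × 10.7130% + 0.5495 × 2.6524% = 6.2838%.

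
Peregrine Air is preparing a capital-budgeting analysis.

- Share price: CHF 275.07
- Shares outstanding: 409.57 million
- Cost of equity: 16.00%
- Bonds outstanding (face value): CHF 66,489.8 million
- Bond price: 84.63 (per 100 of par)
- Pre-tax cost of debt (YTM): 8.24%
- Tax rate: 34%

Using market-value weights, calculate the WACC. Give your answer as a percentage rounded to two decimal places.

12.48%

Market value of equity E = 275.07 × 409.57m = 112660.4199m. Market value of debt D = 66489.8m × 84.63/100 = 56270.31774m.
Total capital V = 112660.4199 + 56270.31774 = 168930.73764.
Equity: weight = 112660.4199/168930.73764 = 0.6669; cost = 16%.
Bonds outstanding: weight = 56270.31774/168930.73764 = 0.3331; after-tax cost = 8.24% × (1 − 34%) = 5.4384%.
WACC = 0.6669 × 16.0000% + 0.3331 × 5.4384% = 12.4820%.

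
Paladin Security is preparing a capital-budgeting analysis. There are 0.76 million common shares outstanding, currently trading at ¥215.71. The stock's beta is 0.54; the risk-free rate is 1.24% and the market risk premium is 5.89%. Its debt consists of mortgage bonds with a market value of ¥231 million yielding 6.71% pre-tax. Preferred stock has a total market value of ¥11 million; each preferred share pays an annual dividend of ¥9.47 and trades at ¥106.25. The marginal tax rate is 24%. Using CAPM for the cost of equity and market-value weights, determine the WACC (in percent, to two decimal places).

4.93%

Cost of equity via CAPM: Re = 1.24% + 0.54 × 5.89% = 4.4206%.
Cost of preferred: Rp = 9.47 / 106.25 = 8.9129%.
Market value of equity E = 215.71 × 0.76m = 163.9396m.
Total capital V = 163.9396 + 11 + 231 = 405.9396.
Equity: weight = 163.9396/405.9396 = 0.4039; cost = 4.4206%.
Preferred: weight = 11/405.9396 = 0.0271; cost = 8.9129%.
Mortgage bonds: weight = 231/405.9396 = 0.5691; after-tax cost = 6.71% × (1 − 24%) = 5.0996%.
WACC = 0.4039 × 4.4206% + 0.0271 × 8.9129% + 0.5691 × 5.0996% = 4.9287%.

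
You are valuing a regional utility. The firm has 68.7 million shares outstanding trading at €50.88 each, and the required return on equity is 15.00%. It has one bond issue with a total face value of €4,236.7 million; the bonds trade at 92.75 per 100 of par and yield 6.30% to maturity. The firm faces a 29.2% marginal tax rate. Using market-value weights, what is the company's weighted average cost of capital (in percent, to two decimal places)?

9.42%

Market value of equity E = 50.88 × 68.7m = 3495.456m. Market value of debt D = 4236.7m × 92.75/100 = 3929.53925m.
Total capital V = 3495.456 + 3929.53925 = 7424.99525.
Equity: weight = 3495.456/7424.99525 = 0.4708; cost = 15%.
Bonds outstanding: weight = 3929.53925/7424.99525 = 0.5292; after-tax cost = 6.3% × (1 − 29.2%) = 4.4604%.
WACC = 0.4708 × 15.0000% + 0.5292 × 4.4604% = 9.4221%.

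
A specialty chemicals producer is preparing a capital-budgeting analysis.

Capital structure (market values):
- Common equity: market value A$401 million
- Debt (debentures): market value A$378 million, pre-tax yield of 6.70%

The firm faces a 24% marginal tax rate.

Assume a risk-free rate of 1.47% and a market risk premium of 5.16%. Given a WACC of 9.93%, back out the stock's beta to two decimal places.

Total capital V = 401 + 378 = 779.
Equity weight = 401/779 = 0.5148.
Debentures weight = 378/779 = 0.4852.
Debt contribution = 0.4852 × 6.7% × (1 − 24%) = 2.4708%.
Required equity contribution = 9.93% − 2.4708% = 7.4592%  ⇒  Re = 14.4905%.
CAPM: 14.4905% = 1.47% + β × 5.16%  ⇒  β = 2.5234.

2.52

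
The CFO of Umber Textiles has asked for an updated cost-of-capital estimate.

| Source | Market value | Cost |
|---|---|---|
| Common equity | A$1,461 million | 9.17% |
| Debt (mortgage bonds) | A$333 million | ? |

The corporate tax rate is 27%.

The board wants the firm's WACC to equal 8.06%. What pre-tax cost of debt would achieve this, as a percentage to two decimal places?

4.37%

Total capital V = 1461 + 333 = 1794.
Equity weight = 1461/1794 = 0.8144.
Mortgage bonds weight = 333/1794 = 0.1856.
Equity contribution = 0.8144 × 9.17% = 7.4679%.
Remaining for debt = 8.06% − 7.4679% = 0.5921%.
Rd × (1 − 27%) × 0.1856 = 0.5921%  ⇒  Rd = 4.3699%.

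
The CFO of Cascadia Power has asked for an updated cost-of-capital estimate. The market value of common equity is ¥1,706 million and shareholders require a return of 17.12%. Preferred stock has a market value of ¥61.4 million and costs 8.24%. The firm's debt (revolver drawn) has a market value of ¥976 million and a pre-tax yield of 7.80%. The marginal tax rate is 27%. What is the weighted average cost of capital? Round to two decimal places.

12.86%

Total capital V = 1706 + 61.4 + 976 = 2743.4.
Equity: weight = 1706/2743.4 = 0.6219; cost = 17.12%.
Preferred: weight = 61.4/2743.4 = 0.0224; cost = 8.24%.
Revolver drawn: weight = 976/2743.4 = 0.3558; after-tax cost = 7.8% × (1 − 27%) = 5.6940%.
WACC = 0.6219 × 17.1200% + 0.0224 × 8.2400% + 0.3558 × 5.6940% = 12.8563%.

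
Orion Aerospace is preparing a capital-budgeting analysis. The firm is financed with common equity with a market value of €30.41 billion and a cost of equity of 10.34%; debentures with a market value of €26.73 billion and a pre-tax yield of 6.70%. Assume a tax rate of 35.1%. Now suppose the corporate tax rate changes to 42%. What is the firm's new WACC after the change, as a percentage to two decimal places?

After the change:
Total capital V = 30.41 + 26.73 = 57.14.
Equity: weight = 30.41/57.14 = 0.5322; cost = 10.34%.
Debentures: weight = 26.73/57.14 = 0.4678; after-tax cost = 6.7% × (1 − 42%) = 3.8860%.
WACC = 0.5322 × 10.3400% + 0.4678 × 3.8860% = 7.3208%.

7.32%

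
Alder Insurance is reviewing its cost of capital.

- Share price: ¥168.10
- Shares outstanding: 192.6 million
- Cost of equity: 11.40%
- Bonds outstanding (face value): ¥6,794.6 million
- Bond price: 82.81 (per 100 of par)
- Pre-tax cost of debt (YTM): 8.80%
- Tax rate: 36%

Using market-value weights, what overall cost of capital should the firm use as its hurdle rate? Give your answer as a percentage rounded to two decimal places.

Market value of equity E = 168.1 × 192.6m = 32376.06m. Market value of debt D = 6794.6m × 82.81/100 = 5626.60826m.
Total capital V = 32376.06 + 5626.60826 = 38002.66826.
Equity: weight = 32376.06/38002.66826 = 0.8519; cost = 11.4%.
Bonds outstanding: weight = 5626.60826/38002.66826 = 0.1481; after-tax cost = 8.8% × (1 − 36%) = 5.6320%.
WACC = 0.8519 × 11.4000% + 0.1481 × 5.6320% = 10.5460%.

10.55%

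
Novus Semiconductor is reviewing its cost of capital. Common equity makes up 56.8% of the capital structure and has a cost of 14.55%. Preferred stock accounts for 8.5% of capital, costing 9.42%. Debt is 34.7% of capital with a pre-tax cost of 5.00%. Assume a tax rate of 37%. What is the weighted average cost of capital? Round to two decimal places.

10.16%

After-tax cost of debt = 5% × (1 − 37%) = 3.1500%.
WACC = 0.568 × 14.5500% + 0.085 × 9.4200% + 0.347 × 3.1500% = 10.1582%.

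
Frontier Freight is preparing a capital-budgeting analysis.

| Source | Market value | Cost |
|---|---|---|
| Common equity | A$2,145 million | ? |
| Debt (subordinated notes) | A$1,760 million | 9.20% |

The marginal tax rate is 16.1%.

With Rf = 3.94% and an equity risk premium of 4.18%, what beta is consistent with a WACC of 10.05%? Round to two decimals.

Total capital V = 2145 + 1760 = 3905.
Equity weight = 2145/3905 = 0.5493.
Subordinated notes weight = 1760/3905 = 0.4507.
Debt contribution = 0.4507 × 9.2% × (1 − 16.1%) = 3.4789%.
Required equity contribution = 10.05% − 3.4789% = 6.5711%  ⇒  Re = 11.9628%.
CAPM: 11.9628% = 3.94% + β × 4.18%  ⇒  β = 1.9193.

1.92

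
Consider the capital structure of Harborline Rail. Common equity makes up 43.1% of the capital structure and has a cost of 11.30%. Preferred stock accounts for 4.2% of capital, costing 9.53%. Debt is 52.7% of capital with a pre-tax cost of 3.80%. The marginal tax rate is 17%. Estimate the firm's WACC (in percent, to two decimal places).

6.93%

After-tax cost of debt = 3.8% × (1 − 17%) = 3.1540%.
WACC = 0.431 × 11.3000% + 0.042 × 9.5300% + 0.527 × 3.1540% = 6.9327%.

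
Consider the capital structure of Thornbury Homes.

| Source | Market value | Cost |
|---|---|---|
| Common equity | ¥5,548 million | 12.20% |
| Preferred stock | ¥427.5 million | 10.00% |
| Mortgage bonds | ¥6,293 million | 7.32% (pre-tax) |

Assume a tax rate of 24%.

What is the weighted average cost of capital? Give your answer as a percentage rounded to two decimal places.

8.72%

Total capital V = 5548 + 427.5 + 6293 = 12268.5.
Equity: weight = 5548/12268.5 = 0.4522; cost = 12.2%.
Preferred: weight = 427.5/12268.5 = 0.0348; cost = 10%.
Mortgage bonds: weight = 6293/12268.5 = 0.5129; after-tax cost = 7.32% × (1 − 24%) = 5.5632%.
WACC = 0.4522 × 12.2000% + 0.0348 × 10.0000% + 0.5129 × 5.5632% = 8.7191%.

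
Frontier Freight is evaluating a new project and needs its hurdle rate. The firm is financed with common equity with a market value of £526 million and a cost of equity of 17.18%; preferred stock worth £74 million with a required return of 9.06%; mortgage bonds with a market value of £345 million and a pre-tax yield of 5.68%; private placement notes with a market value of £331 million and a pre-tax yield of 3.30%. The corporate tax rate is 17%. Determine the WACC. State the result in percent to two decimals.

9.59%

Total capital V = 526 + 74 + 345 + 331 = 1276.
Equity: weight = 526/1276 = 0.4122; cost = 17.18%.
Preferred: weight = 74/1276 = 0.0580; cost = 9.06%.
Mortgage bonds: weight = 345/1276 = 0.2704; after-tax cost = 5.68% × (1 − 17%) = 4.7144%.
Private placement notes: weight = 331/1276 = 0.2594; after-tax cost = 3.3% × (1 − 17%) = 2.7390%.
WACC = 0.4122 × 17.1800% + 0.0580 × 9.0600% + 0.2704 × 4.7144% + 0.2594 × 2.7390% = 9.5926%.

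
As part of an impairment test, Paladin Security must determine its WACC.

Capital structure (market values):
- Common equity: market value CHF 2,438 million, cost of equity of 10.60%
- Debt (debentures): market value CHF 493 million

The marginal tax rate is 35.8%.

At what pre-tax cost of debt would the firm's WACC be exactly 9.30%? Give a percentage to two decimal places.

4.47%

Total capital V = 2438 + 493 = 2931.
Equity weight = 2438/2931 = 0.8318.
Debentures weight = 493/2931 = 0.1682.
Equity contribution = 0.8318 × 10.6% = 8.8171%.
Remaining for debt = 9.3% − 8.8171% = 0.4829%.
Rd × (1 − 35.8%) × 0.1682 = 0.4829%  ⇒  Rd = 4.4723%.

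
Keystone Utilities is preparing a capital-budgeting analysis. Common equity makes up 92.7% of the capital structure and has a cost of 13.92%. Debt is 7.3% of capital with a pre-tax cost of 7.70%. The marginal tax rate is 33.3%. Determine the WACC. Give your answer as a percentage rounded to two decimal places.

After-tax cost of debt = 7.7% × (1 − 33.3%) = 5.1359%.
WACC = 0.927 × 13.9200% + 0.073 × 5.1359% = 13.2788%.

13.28%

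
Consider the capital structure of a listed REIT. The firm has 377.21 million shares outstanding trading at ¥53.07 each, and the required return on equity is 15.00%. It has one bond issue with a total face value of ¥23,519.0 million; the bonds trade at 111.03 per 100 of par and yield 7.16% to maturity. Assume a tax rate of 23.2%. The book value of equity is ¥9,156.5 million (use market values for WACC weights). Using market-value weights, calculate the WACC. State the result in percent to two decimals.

Market value of equity E = 53.07 × 377.21m = 20018.5347m. Market value of debt D = 23519m × 111.03/100 = 26113.1457m.
Total capital V = 20018.5347 + 26113.1457 = 46131.6804.
Equity: weight = 20018.5347/46131.6804 = 0.4339; cost = 15%.
Bonds outstanding: weight = 26113.1457/46131.6804 = 0.5661; after-tax cost = 7.16% × (1 − 23.2%) = 5.4989%.
WACC = 0.4339 × 15.0000% + 0.5661 × 5.4989% = 9.6218%.

9.62%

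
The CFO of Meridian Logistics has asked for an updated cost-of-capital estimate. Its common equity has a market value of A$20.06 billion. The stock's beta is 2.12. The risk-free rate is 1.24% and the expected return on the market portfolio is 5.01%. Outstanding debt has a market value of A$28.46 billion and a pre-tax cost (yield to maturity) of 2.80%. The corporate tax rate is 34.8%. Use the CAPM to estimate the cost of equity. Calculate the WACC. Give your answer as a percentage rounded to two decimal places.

4.89%

Market risk premium = 5.01% − 1.24% = 3.77%.
Cost of equity via CAPM: Re = 1.24% + 2.12 × 3.77% = 9.2324%.
Total capital V = 20.06 + 28.46 = 48.52.
Equity: weight = 20.06/48.52 = 0.4134; cost = 9.2324%.
Debt: weight = 28.46/48.52 = 0.5866; after-tax cost = 2.8% × (1 − 34.8%) = 1.8256%.
WACC = 0.4134 × 9.2324% + 0.5866 × 1.8256% = 4.8879%.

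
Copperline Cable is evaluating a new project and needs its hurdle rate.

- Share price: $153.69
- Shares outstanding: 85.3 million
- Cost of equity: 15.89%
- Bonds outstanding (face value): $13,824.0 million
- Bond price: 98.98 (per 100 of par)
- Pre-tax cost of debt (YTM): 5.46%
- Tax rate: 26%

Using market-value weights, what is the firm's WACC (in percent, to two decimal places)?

9.84%

Market value of equity E = 153.69 × 85.3m = 13109.757m. Market value of debt D = 13824m × 98.98/100 = 13682.9952m.
Total capital V = 13109.757 + 13682.9952 = 26792.7522.
Equity: weight = 13109.757/26792.7522 = 0.4893; cost = 15.89%.
Bonds outstanding: weight = 13682.9952/26792.7522 = 0.5107; after-tax cost = 5.46% × (1 − 26%) = 4.0404%.
WACC = 0.4893 × 15.8900% + 0.5107 × 4.0404% = 9.8384%.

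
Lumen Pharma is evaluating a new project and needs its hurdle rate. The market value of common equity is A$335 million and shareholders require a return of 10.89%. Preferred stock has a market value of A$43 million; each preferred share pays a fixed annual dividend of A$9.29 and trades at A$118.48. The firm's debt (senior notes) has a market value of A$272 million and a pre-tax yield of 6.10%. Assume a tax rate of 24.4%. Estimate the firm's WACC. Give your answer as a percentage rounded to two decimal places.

8.06%

Cost of preferred: Rp = 9.29 / 118.48 = 7.8410%.
Total capital V = 335 + 43 + 272 = 650.
Equity: weight = 335/650 = 0.5154; cost = 10.89%.
Preferred: weight = 43/650 = 0.0662; cost = 7.841%.
Senior notes: weight = 272/650 = 0.4185; after-tax cost = 6.1% × (1 − 24.4%) = 4.6116%.
WACC = 0.5154 × 10.8900% + 0.0662 × 7.8410% + 0.4185 × 4.6116% = 8.0610%.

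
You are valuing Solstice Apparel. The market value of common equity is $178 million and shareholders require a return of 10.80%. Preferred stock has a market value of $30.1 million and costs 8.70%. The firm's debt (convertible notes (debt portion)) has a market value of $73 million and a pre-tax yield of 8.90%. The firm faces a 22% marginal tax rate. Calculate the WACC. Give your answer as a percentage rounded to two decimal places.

Total capital V = 178 + 30.1 + 73 = 281.1.
Equity: weight = 178/281.1 = 0.6332; cost = 10.8%.
Preferred: weight = 30.1/281.1 = 0.1071; cost = 8.7%.
Convertible notes (debt portion): weight = 73/281.1 = 0.2597; after-tax cost = 8.9% × (1 − 22%) = 6.9420%.
WACC = 0.6332 × 10.8000% + 0.1071 × 8.7000% + 0.2597 × 6.9420% = 9.5732%.

9.57%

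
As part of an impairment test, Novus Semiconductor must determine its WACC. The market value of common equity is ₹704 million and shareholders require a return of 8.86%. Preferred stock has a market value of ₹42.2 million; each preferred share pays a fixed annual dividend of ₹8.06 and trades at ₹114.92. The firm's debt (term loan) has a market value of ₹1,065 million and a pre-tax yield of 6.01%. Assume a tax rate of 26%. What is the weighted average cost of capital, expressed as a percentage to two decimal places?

Cost of preferred: Rp = 8.06 / 114.92 = 7.0136%.
Total capital V = 704 + 42.2 + 1065 = 1811.2.
Equity: weight = 704/1811.2 = 0.3887; cost = 8.86%.
Preferred: weight = 42.2/1811.2 = 0.0233; cost = 7.0136%.
Term loan: weight = 1065/1811.2 = 0.5880; after-tax cost = 6.01% × (1 − 26%) = 4.4474%.
WACC = 0.3887 × 8.8600% + 0.0233 × 7.0136% + 0.5880 × 4.4474% = 6.2223%.

6.22%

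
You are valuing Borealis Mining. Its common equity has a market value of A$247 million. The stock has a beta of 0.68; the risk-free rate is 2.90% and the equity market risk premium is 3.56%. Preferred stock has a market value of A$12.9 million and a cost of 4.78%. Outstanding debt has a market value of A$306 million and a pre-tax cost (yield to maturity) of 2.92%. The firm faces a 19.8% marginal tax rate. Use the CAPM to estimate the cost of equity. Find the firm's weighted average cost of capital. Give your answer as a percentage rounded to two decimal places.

3.70%

Cost of equity via CAPM: Re = 2.9% + 0.68 × 3.56% = 5.3208%.
Total capital V = 247 + 12.9 + 306 = 565.9.
Equity: weight = 247/565.9 = 0.4365; cost = 5.3208%.
Preferred: weight = 12.9/565.9 = 0.0228; cost = 4.78%.
Debt: weight = 306/565.9 = 0.5407; after-tax cost = 2.92% × (1 − 19.8%) = 2.3418%.
WACC = 0.4365 × 5.3208% + 0.0228 × 4.7800% + 0.5407 × 2.3418% = 3.6977%.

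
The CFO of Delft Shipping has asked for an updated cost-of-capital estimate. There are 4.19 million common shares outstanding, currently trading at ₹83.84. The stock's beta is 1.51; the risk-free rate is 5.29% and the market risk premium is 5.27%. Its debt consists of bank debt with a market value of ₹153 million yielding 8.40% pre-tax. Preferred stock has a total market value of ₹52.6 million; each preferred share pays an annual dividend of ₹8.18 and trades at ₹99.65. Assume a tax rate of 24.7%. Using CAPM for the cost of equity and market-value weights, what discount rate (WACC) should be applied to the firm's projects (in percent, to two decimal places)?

Cost of equity via CAPM: Re = 5.29% + 1.51 × 5.27% = 13.2477%.
Cost of preferred: Rp = 8.18 / 99.65 = 8.2087%.
Market value of equity E = 83.84 × 4.19m = 351.2896m.
Total capital V = 351.2896 + 52.6 + 153 = 556.8896.
Equity: weight = 351.2896/556.8896 = 0.6308; cost = 13.2477%.
Preferred: weight = 52.6/556.8896 = 0.0945; cost = 8.2087%.
Bank debt: weight = 153/556.8896 = 0.2747; after-tax cost = 8.4% × (1 − 24.7%) = 6.3252%.
WACC = 0.6308 × 13.2477% + 0.0945 × 8.2087% + 0.2747 × 6.3252% = 10.8699%.

10.87%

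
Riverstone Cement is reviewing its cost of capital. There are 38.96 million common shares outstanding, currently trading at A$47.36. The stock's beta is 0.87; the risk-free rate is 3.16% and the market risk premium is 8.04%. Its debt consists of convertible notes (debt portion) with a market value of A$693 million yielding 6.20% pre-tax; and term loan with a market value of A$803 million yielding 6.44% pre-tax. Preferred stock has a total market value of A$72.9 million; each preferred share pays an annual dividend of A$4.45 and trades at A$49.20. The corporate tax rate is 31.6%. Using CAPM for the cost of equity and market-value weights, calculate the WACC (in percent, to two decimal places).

Cost of equity via CAPM: Re = 3.16% + 0.87 × 8.04% = 10.1548%.
Cost of preferred: Rp = 4.45 / 49.2 = 9.0447%.
Market value of equity E = 47.36 × 38.96m = 1845.1456m.
Total capital V = 1845.1456 + 72.9 + 693 + 803 = 3414.0456.
Equity: weight = 1845.1456/3414.0456 = 0.5405; cost = 10.1548%.
Preferred: weight = 72.9/3414.0456 = 0.0214; cost = 9.0447%.
Convertible notes (debt portion): weight = 693/3414.0456 = 0.2030; after-tax cost = 6.2% × (1 − 31.6%) = 4.2408%.
Term loan: weight = 803/3414.0456 = 0.2352; after-tax cost = 6.44% × (1 − 31.6%) = 4.4050%.
WACC = 0.5405 × 10.1548% + 0.0214 × 9.0447% + 0.2030 × 4.2408% + 0.2352 × 4.4050% = 7.5783%.

7.58%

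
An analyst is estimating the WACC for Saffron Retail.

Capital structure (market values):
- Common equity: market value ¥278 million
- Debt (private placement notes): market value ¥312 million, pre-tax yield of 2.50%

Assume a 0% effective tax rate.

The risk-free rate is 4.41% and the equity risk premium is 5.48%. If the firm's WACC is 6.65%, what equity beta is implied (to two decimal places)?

Total capital V = 278 + 312 = 590.
Equity weight = 278/590 = 0.4712.
Private placement notes weight = 312/590 = 0.5288.
Debt contribution = 0.5288 × 2.5% × (1 − 0%) = 1.3220%.
Required equity contribution = 6.65% − 1.3220% = 5.3280%  ⇒  Re = 11.3076%.
CAPM: 11.3076% = 4.41% + β × 5.48%  ⇒  β = 1.2587.

1.26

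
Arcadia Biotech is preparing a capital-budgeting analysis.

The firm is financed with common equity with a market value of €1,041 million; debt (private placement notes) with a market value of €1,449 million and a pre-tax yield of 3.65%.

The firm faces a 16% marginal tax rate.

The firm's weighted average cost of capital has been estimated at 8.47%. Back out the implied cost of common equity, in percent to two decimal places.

Total capital V = 1041 + 1449 = 2490.
Equity weight = 1041/2490 = 0.4181.
Private placement notes weight = 1449/2490 = 0.5819.
Debt contribution = 0.5819 × 3.65% × (1 − 16%) = 1.7842%.
Required equity contribution = 8.47% − 1.7842% = 6.6858%.
Re = 6.6858% / 0.4181 = 15.9920%.

15.99%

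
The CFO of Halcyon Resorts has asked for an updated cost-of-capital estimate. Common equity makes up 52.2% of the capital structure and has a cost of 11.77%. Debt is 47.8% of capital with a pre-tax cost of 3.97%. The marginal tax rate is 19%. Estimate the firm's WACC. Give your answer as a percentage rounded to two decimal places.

After-tax cost of debt = 3.97% × (1 − 19%) = 3.2157%.
WACC = 0.522 × 11.7700% + 0.478 × 3.2157% = 7.6810%.

7.68%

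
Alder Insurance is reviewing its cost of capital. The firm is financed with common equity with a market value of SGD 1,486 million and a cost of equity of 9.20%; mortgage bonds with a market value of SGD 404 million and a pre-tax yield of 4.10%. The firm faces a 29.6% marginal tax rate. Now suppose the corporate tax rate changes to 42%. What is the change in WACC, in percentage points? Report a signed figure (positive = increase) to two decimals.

-0.11 pp

Current WACC:
Total capital V = 1486 + 404 = 1890.
Equity: weight = 1486/1890 = 0.7862; cost = 9.2%.
Mortgage bonds: weight = 404/1890 = 0.2138; after-tax cost = 4.1% × (1 − 29.6%) = 2.8864%.
WACC = 0.7862 × 9.2000% + 0.2138 × 2.8864% = 7.8504%.
After the change:
Total capital V = 1486 + 404 = 1890.
Equity: weight = 1486/1890 = 0.7862; cost = 9.2%.
Mortgage bonds: weight = 404/1890 = 0.2138; after-tax cost = 4.1% × (1 − 42%) = 2.3780%.
WACC = 0.7862 × 9.2000% + 0.2138 × 2.3780% = 7.7418%.
Change in WACC = 7.7418% − 7.8504% = -0.1087 pp.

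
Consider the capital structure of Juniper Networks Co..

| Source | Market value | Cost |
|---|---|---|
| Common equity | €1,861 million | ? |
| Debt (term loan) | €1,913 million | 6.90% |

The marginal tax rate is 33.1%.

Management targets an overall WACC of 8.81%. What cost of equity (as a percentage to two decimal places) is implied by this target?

13.12%

Total capital V = 1861 + 1913 = 3774.
Equity weight = 1861/3774 = 0.4931.
Term loan weight = 1913/3774 = 0.5069.
Debt contribution = 0.5069 × 6.9% × (1 − 33.1%) = 2.3399%.
Required equity contribution = 8.81% − 2.3399% = 6.4701%.
Re = 6.4701% / 0.4931 = 13.1211%.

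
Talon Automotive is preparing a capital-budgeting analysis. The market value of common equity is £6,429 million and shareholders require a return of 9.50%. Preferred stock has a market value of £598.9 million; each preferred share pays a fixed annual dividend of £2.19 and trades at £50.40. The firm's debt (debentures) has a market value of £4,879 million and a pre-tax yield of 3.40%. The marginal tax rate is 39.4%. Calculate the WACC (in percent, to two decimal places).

Cost of preferred: Rp = 2.19 / 50.4 = 4.3452%.
Total capital V = 6429 + 598.9 + 4879 = 11906.9.
Equity: weight = 6429/11906.9 = 0.5399; cost = 9.5%.
Preferred: weight = 598.9/11906.9 = 0.0503; cost = 4.3452%.
Debentures: weight = 4879/11906.9 = 0.4098; after-tax cost = 3.4% × (1 − 39.4%) = 2.0604%.
WACC = 0.5399 × 9.5000% + 0.0503 × 4.3452% + 0.4098 × 2.0604% = 6.1923%.

6.19%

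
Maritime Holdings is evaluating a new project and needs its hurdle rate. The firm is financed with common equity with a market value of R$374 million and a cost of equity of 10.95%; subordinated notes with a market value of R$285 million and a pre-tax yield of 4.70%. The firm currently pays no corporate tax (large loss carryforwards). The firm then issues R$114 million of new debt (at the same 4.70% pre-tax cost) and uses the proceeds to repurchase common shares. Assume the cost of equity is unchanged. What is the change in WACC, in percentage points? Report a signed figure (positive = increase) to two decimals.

Current WACC:
Total capital V = 374 + 285 = 659.
Equity: weight = 374/659 = 0.5675; cost = 10.95%.
Subordinated notes: weight = 285/659 = 0.4325; after-tax cost = 4.7% × (1 − 0%) = 4.7000%.
WACC = 0.5675 × 10.9500% + 0.4325 × 4.7000% = 8.2470%.
After the change:
Total capital V = 260 + 399 = 659.
Equity: weight = 260/659 = 0.3945; cost = 10.95%.
Subordinated notes: weight = 399/659 = 0.6055; after-tax cost = 4.7% × (1 − 0%) = 4.7000%.
WACC = 0.3945 × 10.9500% + 0.6055 × 4.7000% = 7.1659%.
Change in WACC = 7.1659% − 8.2470% = -1.0812 pp.

-1.08 pp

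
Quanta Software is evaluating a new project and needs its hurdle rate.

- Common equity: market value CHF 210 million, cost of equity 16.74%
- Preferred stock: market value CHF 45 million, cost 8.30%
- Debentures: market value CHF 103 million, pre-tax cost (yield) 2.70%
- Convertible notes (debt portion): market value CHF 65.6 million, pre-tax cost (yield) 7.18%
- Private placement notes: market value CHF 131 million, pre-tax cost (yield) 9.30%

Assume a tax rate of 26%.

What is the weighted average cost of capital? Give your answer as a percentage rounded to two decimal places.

9.64%

Total capital V = 210 + 45 + 103 + 65.6 + 131 = 554.6.
Equity: weight = 210/554.6 = 0.3787; cost = 16.74%.
Preferred: weight = 45/554.6 = 0.0811; cost = 8.3%.
Debentures: weight = 103/554.6 = 0.1857; after-tax cost = 2.7% × (1 − 26%) = 1.9980%.
Convertible notes (debt portion): weight = 65.6/554.6 = 0.1183; after-tax cost = 7.18% × (1 − 26%) = 5.3132%.
Private placement notes: weight = 131/554.6 = 0.2362; after-tax cost = 9.3% × (1 − 26%) = 6.8820%.
WACC = 0.3787 × 16.7400% + 0.0811 × 8.3000% + 0.1857 × 1.9980% + 0.1183 × 5.3132% + 0.2362 × 6.8820% = 9.6372%.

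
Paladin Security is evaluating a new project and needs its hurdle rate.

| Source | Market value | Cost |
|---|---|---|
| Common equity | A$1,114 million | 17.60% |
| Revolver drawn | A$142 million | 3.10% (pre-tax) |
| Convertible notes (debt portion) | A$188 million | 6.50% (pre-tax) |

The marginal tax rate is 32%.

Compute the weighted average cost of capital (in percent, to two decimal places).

Total capital V = 1114 + 142 + 188 = 1444.
Equity: weight = 1114/1444 = 0.7715; cost = 17.6%.
Revolver drawn: weight = 142/1444 = 0.0983; after-tax cost = 3.1% × (1 − 32%) = 2.1080%.
Convertible notes (debt portion): weight = 188/1444 = 0.1302; after-tax cost = 6.5% × (1 − 32%) = 4.4200%.
WACC = 0.7715 × 17.6000% + 0.0983 × 2.1080% + 0.1302 × 4.4200% = 14.3606%.

14.36%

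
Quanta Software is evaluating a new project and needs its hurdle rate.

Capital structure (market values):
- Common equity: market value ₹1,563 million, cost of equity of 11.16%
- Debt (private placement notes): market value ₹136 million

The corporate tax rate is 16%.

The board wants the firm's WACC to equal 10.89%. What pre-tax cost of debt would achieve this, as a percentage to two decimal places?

9.27%

Total capital V = 1563 + 136 = 1699.
Equity weight = 1563/1699 = 0.9200.
Private placement notes weight = 136/1699 = 0.0800.
Equity contribution = 0.9200 × 11.16% = 10.2667%.
Remaining for debt = 10.89% − 10.2667% = 0.6233%.
Rd × (1 − 16%) × 0.0800 = 0.6233%  ⇒  Rd = 9.2702%.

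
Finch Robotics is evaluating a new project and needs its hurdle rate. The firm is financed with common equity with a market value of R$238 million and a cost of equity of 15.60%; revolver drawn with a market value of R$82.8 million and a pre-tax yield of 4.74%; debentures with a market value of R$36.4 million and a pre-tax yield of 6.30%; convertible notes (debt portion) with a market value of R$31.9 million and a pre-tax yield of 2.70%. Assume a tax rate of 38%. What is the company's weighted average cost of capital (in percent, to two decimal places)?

10.67%

Total capital V = 238 + 82.8 + 36.4 + 31.9 = 389.1.
Equity: weight = 238/389.1 = 0.6117; cost = 15.6%.
Revolver drawn: weight = 82.8/389.1 = 0.2128; after-tax cost = 4.74% × (1 − 38%) = 2.9388%.
Debentures: weight = 36.4/389.1 = 0.0935; after-tax cost = 6.3% × (1 − 38%) = 3.9060%.
Convertible notes (debt portion): weight = 31.9/389.1 = 0.0820; after-tax cost = 2.7% × (1 − 38%) = 1.6740%.
WACC = 0.6117 × 15.6000% + 0.2128 × 2.9388% + 0.0935 × 3.9060% + 0.0820 × 1.6740% = 10.6700%.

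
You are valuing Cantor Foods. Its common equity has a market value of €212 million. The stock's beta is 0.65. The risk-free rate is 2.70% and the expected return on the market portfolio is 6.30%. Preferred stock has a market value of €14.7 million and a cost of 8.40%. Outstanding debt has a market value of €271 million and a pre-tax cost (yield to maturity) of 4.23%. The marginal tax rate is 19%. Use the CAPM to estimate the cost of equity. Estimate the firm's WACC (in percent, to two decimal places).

4.26%

Market risk premium = 6.3% − 2.7% = 3.6%.
Cost of equity via CAPM: Re = 2.7% + 0.65 × 3.6% = 5.0400%.
Total capital V = 212 + 14.7 + 271 = 497.7.
Equity: weight = 212/497.7 = 0.4260; cost = 5.04%.
Preferred: weight = 14.7/497.7 = 0.0295; cost = 8.4%.
Debt: weight = 271/497.7 = 0.5445; after-tax cost = 4.23% × (1 − 19%) = 3.4263%.
WACC = 0.4260 × 5.0400% + 0.0295 × 8.4000% + 0.5445 × 3.4263% = 4.2606%.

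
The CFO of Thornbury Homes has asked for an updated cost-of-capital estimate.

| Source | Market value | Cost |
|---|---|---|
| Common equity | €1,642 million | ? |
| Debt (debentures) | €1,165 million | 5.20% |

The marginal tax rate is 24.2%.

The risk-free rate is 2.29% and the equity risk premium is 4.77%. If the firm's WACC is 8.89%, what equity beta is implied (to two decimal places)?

2.12

Total capital V = 1642 + 1165 = 2807.
Equity weight = 1642/2807 = 0.5850.
Debentures weight = 1165/2807 = 0.4150.
Debt contribution = 0.4150 × 5.2% × (1 − 24.2%) = 1.6359%.
Required equity contribution = 8.89% − 1.6359% = 7.2541%  ⇒  Re = 12.4009%.
CAPM: 12.4009% = 2.29% + β × 4.77%  ⇒  β = 2.1197.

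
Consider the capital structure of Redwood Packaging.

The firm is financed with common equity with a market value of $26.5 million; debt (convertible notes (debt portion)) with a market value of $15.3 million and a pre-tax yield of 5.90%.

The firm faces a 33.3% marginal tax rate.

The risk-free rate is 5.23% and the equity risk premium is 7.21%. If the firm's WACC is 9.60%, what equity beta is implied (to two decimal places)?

Total capital V = 26.5 + 15.3 = 41.8.
Equity weight = 26.5/41.8 = 0.6340.
Convertible notes (debt portion) weight = 15.3/41.8 = 0.3660.
Debt contribution = 0.3660 × 5.9% × (1 − 33.3%) = 1.4404%.
Required equity contribution = 9.6% − 1.4404% = 8.1596%  ⇒  Re = 12.8706%.
CAPM: 12.8706% = 5.23% + β × 7.21%  ⇒  β = 1.0597.

1.06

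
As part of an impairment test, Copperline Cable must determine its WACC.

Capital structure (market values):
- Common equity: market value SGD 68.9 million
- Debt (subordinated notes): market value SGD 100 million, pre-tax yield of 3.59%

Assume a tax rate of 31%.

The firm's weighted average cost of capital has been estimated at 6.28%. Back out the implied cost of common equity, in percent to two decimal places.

Total capital V = 68.9 + 100 = 168.9.
Equity weight = 68.9/168.9 = 0.4079.
Subordinated notes weight = 100/168.9 = 0.5921.
Debt contribution = 0.5921 × 3.59% × (1 − 31%) = 1.4666%.
Required equity contribution = 6.28% − 1.4666% = 4.8134%.
Re = 4.8134% / 0.4079 = 11.7994%.

11.80%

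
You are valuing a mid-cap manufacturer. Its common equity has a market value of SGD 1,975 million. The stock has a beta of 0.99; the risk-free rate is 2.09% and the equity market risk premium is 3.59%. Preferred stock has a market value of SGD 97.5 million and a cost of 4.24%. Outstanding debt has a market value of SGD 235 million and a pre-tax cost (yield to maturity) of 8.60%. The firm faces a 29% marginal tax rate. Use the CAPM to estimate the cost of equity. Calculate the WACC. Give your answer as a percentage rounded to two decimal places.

5.63%

Cost of equity via CAPM: Re = 2.09% + 0.99 × 3.59% = 5.6441%.
Total capital V = 1975 + 97.5 + 235 = 2307.5.
Equity: weight = 1975/2307.5 = 0.8559; cost = 5.6441%.
Preferred: weight = 97.5/2307.5 = 0.0423; cost = 4.24%.
Debt: weight = 235/2307.5 = 0.1018; after-tax cost = 8.6% × (1 − 29%) = 6.1060%.
WACC = 0.8559 × 5.6441% + 0.0423 × 4.2400% + 0.1018 × 6.1060% = 5.6318%.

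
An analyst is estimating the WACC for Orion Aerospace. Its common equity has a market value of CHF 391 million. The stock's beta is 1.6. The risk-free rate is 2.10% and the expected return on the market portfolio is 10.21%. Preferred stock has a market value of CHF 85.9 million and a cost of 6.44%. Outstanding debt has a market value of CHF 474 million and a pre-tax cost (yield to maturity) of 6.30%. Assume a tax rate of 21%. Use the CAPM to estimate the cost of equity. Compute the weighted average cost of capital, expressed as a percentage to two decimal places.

Market risk premium = 10.21% − 2.1% = 8.11%.
Cost of equity via CAPM: Re = 2.1% + 1.6 × 8.11% = 15.0760%.
Total capital V = 391 + 85.9 + 474 = 950.9.
Equity: weight = 391/950.9 = 0.4112; cost = 15.076%.
Preferred: weight = 85.9/950.9 = 0.0903; cost = 6.44%.
Debt: weight = 474/950.9 = 0.4985; after-tax cost = 6.3% × (1 − 21%) = 4.9770%.
WACC = 0.4112 × 15.0760% + 0.0903 × 6.4400% + 0.4985 × 4.9770% = 9.2618%.

9.26%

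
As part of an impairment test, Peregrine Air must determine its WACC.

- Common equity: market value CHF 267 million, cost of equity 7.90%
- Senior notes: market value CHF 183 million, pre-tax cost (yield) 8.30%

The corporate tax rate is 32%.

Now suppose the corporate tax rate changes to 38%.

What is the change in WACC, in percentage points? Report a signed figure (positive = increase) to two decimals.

Current WACC:
Total capital V = 267 + 183 = 450.
Equity: weight = 267/450 = 0.5933; cost = 7.9%.
Senior notes: weight = 183/450 = 0.4067; after-tax cost = 8.3% × (1 − 32%) = 5.6440%.
WACC = 0.5933 × 7.9000% + 0.4067 × 5.6440% = 6.9826%.
After the change:
Total capital V = 267 + 183 = 450.
Equity: weight = 267/450 = 0.5933; cost = 7.9%.
Senior notes: weight = 183/450 = 0.4067; after-tax cost = 8.3% × (1 − 38%) = 5.1460%.
WACC = 0.5933 × 7.9000% + 0.4067 × 5.1460% = 6.7800%.
Change in WACC = 6.7800% − 6.9826% = -0.2025 pp.

-0.20 pp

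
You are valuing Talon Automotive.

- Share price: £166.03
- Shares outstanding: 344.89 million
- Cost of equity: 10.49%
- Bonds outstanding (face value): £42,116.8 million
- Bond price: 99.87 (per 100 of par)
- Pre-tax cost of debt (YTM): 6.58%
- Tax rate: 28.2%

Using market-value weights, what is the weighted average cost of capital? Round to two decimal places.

Market value of equity E = 166.03 × 344.89m = 57262.0867m. Market value of debt D = 42116.8m × 99.87/100 = 42062.04816m.
Total capital V = 57262.0867 + 42062.04816 = 99324.13486.
Equity: weight = 57262.0867/99324.13486 = 0.5765; cost = 10.49%.
Bonds outstanding: weight = 42062.04816/99324.13486 = 0.4235; after-tax cost = 6.58% × (1 − 28.2%) = 4.7244%.
WACC = 0.5765 × 10.4900% + 0.4235 × 4.7244% = 8.0484%.

8.05%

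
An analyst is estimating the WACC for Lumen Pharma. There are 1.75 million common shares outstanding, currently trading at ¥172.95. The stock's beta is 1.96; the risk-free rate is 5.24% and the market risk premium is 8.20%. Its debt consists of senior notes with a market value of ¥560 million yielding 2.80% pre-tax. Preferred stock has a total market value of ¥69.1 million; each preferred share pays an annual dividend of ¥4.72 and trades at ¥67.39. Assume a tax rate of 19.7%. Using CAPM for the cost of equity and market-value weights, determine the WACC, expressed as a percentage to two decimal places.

8.79%

Cost of equity via CAPM: Re = 5.24% + 1.96 × 8.2% = 21.3120%.
Cost of preferred: Rp = 4.72 / 67.39 = 7.0040%.
Market value of equity E = 172.95 × 1.75m = 302.6625m.
Total capital V = 302.6625 + 69.1 + 560 = 931.7625.
Equity: weight = 302.6625/931.7625 = 0.3248; cost = 21.312%.
Preferred: weight = 69.1/931.7625 = 0.0742; cost = 7.004%.
Senior notes: weight = 560/931.7625 = 0.6010; after-tax cost = 2.8% × (1 − 19.7%) = 2.2484%.
WACC = 0.3248 × 21.3120% + 0.0742 × 7.0040% + 0.6010 × 2.2484% = 8.7935%.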